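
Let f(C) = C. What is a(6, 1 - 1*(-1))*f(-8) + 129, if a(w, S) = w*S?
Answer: 33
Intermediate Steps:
a(w, S) = S*w
a(6, 1 - 1*(-1))*f(-8) + 129 = ((1 - 1*(-1))*6)*(-8) + 129 = ((1 + 1)*6)*(-8) + 129 = (2*6)*(-8) + 129 = 12*(-8) + 129 = -96 + 129 = 33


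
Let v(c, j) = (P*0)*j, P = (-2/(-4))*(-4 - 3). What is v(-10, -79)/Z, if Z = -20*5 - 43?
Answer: 0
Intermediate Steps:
P = -7/2 (P = -2*(-¼)*(-7) = (½)*(-7) = -7/2 ≈ -3.5000)
v(c, j) = 0 (v(c, j) = (-7/2*0)*j = 0*j = 0)
Z = -143 (Z = -100 - 43 = -143)
v(-10, -79)/Z = 0/(-143) = 0*(-1/143) = 0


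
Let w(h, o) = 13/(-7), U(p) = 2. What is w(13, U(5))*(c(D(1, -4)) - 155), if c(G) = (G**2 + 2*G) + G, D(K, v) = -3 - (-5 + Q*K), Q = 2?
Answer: 2015/7 ≈ 287.86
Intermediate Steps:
D(K, v) = 2 - 2*K (D(K, v) = -3 - (-5 + 2*K) = -3 + (5 - 2*K) = 2 - 2*K)
c(G) = G**2 + 3*G
w(h, o) = -13/7 (w(h, o) = 13*(-1/7) = -13/7)
w(13, U(5))*(c(D(1, -4)) - 155) = -13*((2 - 2*1)*(3 + (2 - 2*1)) - 155)/7 = -13*((2 - 2)*(3 + (2 - 2)) - 155)/7 = -13*(0*(3 + 0) - 155)/7 = -13*(0*3 - 155)/7 = -13*(0 - 155)/7 = -13/7*(-155) = 2015/7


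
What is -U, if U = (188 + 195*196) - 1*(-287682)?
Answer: -326090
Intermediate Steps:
U = 326090 (U = (188 + 38220) + 287682 = 38408 + 287682 = 326090)
-U = -1*326090 = -326090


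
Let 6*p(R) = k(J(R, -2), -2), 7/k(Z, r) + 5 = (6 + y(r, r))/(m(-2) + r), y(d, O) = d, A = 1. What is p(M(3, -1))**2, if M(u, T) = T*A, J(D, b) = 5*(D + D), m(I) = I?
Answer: 49/1296 ≈ 0.037809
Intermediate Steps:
J(D, b) = 10*D (J(D, b) = 5*(2*D) = 10*D)
k(Z, r) = 7/(-5 + (6 + r)/(-2 + r))
M(u, T) = T (M(u, T) = T*1 = T)
p(R) = -7/36 (p(R) = (7*(2 - 1*(-2))/(4*(-4 - 2)))/6 = ((7/4)*(2 + 2)/(-6))/6 = ((7/4)*(-1/6)*4)/6 = (1/6)*(-7/6) = -7/36)
p(M(3, -1))**2 = (-7/36)**2 = 49/1296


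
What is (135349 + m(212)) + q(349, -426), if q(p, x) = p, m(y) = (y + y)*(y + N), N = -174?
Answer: 151810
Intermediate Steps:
m(y) = 2*y*(-174 + y) (m(y) = (y + y)*(y - 174) = (2*y)*(-174 + y) = 2*y*(-174 + y))
(135349 + m(212)) + q(349, -426) = (135349 + 2*212*(-174 + 212)) + 349 = (135349 + 2*212*38) + 349 = (135349 + 16112) + 349 = 151461 + 349 = 151810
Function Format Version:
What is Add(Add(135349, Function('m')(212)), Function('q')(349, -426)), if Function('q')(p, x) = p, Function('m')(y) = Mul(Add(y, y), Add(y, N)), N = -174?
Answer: 151810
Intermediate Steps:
Function('m')(y) = Mul(2, y, Add(-174, y)) (Function('m')(y) = Mul(Add(y, y), Add(y, -174)) = Mul(Mul(2, y), Add(-174, y)) = Mul(2, y, Add(-174, y)))
Add(Add(135349, Function('m')(212)), Function('q')(349, -426)) = Add(Add(135349, Mul(2, 212, Add(-174, 212))), 349) = Add(Add(135349, Mul(2, 212, 38)), 349) = Add(Add(135349, 16112), 349) = Add(151461, 349) = 151810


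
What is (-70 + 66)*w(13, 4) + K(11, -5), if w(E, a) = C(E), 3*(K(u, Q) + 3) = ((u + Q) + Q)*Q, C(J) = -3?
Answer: 22/3 ≈ 7.3333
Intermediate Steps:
K(u, Q) = -3 + Q*(u + 2*Q)/3 (K(u, Q) = -3 + (((u + Q) + Q)*Q)/3 = -3 + (((Q + u) + Q)*Q)/3 = -3 + ((u + 2*Q)*Q)/3 = -3 + (Q*(u + 2*Q))/3 = -3 + Q*(u + 2*Q)/3)
w(E, a) = -3
(-70 + 66)*w(13, 4) + K(11, -5) = (-70 + 66)*(-3) + (-3 + (⅔)*(-5)² + (⅓)*(-5)*11) = -4*(-3) + (-3 + (⅔)*25 - 55/3) = 12 + (-3 + 50/3 - 55/3) = 12 - 14/3 = 22/3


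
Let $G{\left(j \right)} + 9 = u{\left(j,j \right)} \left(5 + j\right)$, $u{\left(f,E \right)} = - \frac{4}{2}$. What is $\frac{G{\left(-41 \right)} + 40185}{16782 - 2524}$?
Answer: $\frac{20124}{7129} \approx 2.8228$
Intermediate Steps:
$u{\left(f,E \right)} = -2$ ($u{\left(f,E \right)} = \left(-4\right) \frac{1}{2} = -2$)
$G{\left(j \right)} = -19 - 2 j$ ($G{\left(j \right)} = -9 - 2 \left(5 + j\right) = -9 - \left(10 + 2 j\right) = -19 - 2 j$)
$\frac{G{\left(-41 \right)} + 40185}{16782 - 2524} = \frac{\left(-19 - -82\right) + 40185}{16782 - 2524} = \frac{\left(-19 + 82\right) + 40185}{14258} = \left(63 + 40185\right) \frac{1}{14258} = 40248 \cdot \frac{1}{14258} = \frac{20124}{7129}$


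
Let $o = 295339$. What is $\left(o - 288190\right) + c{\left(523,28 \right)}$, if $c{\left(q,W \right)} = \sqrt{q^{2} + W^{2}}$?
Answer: $7149 + \sqrt{274313} \approx 7672.8$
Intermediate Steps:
$c{\left(q,W \right)} = \sqrt{W^{2} + q^{2}}$
$\left(o - 288190\right) + c{\left(523,28 \right)} = \left(295339 - 288190\right) + \sqrt{28^{2} + 523^{2}} = 7149 + \sqrt{784 + 273529} = 7149 + \sqrt{274313}$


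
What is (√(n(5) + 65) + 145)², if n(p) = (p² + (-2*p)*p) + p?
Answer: 21070 + 870*√5 ≈ 23015.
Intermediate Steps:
n(p) = p - p² (n(p) = (p² - 2*p²) + p = -p² + p = p - p²)
(√(n(5) + 65) + 145)² = (√(5*(1 - 1*5) + 65) + 145)² = (√(5*(1 - 5) + 65) + 145)² = (√(5*(-4) + 65) + 145)² = (√(-20 + 65) + 145)² = (√45 + 145)² = (3*√5 + 145)² = (145 + 3*√5)²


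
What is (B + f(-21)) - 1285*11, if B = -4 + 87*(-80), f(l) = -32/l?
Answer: -443047/21 ≈ -21097.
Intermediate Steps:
B = -6964 (B = -4 - 6960 = -6964)
(B + f(-21)) - 1285*11 = (-6964 - 32/(-21)) - 1285*11 = (-6964 - 32*(-1/21)) - 14135 = (-6964 + 32/21) - 14135 = -146212/21 - 14135 = -443047/21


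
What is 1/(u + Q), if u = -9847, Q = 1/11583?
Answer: -11583/114057800 ≈ -0.00010155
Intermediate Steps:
Q = 1/11583 ≈ 8.6333e-5
1/(u + Q) = 1/(-9847 + 1/11583) = 1/(-114057800/11583) = -11583/114057800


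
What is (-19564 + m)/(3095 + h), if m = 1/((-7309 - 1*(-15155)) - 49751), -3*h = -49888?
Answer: -2459488263/2479644565 ≈ -0.99187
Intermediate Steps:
h = 49888/3 (h = -1/3*(-49888) = 49888/3 ≈ 16629.)
m = -1/41905 (m = 1/((-7309 + 15155) - 49751) = 1/(7846 - 49751) = 1/(-41905) = -1/41905 ≈ -2.3864e-5)
(-19564 + m)/(3095 + h) = (-19564 - 1/41905)/(3095 + 49888/3) = -819829421/(41905*59173/3) = -819829421/41905*3/59173 = -2459488263/2479644565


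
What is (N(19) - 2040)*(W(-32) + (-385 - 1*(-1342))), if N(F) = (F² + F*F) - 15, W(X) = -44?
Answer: -1217029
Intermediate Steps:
N(F) = -15 + 2*F² (N(F) = (F² + F²) - 15 = 2*F² - 15 = -15 + 2*F²)
(N(19) - 2040)*(W(-32) + (-385 - 1*(-1342))) = ((-15 + 2*19²) - 2040)*(-44 + (-385 - 1*(-1342))) = ((-15 + 2*361) - 2040)*(-44 + (-385 + 1342)) = ((-15 + 722) - 2040)*(-44 + 957) = (707 - 2040)*913 = -1333*913 = -1217029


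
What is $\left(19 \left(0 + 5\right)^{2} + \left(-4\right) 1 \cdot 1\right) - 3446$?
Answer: $-2975$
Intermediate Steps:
$\left(19 \left(0 + 5\right)^{2} + \left(-4\right) 1 \cdot 1\right) - 3446 = \left(19 \cdot 5^{2} - 4\right) - 3446 = \left(19 \cdot 25 - 4\right) - 3446 = \left(475 - 4\right) - 3446 = 471 - 3446 = -2975$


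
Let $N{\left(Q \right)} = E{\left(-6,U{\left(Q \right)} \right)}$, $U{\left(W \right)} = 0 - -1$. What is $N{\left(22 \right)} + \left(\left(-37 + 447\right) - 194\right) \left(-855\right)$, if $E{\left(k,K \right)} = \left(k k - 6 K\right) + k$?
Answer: $-184656$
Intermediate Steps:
$U{\left(W \right)} = 1$ ($U{\left(W \right)} = 0 + 1 = 1$)
$E{\left(k,K \right)} = k + k^{2} - 6 K$ ($E{\left(k,K \right)} = \left(k^{2} - 6 K\right) + k = k + k^{2} - 6 K$)
$N{\left(Q \right)} = 24$ ($N{\left(Q \right)} = -6 + \left(-6\right)^{2} - 6 = -6 + 36 - 6 = 24$)
$N{\left(22 \right)} + \left(\left(-37 + 447\right) - 194\right) \left(-855\right) = 24 + \left(\left(-37 + 447\right) - 194\right) \left(-855\right) = 24 + \left(410 - 194\right) \left(-855\right) = 24 + 216 \left(-855\right) = 24 - 184680 = -184656$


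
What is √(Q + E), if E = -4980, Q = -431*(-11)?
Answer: I*√239 ≈ 15.46*I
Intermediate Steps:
Q = 4741
√(Q + E) = √(4741 - 4980) = √(-239) = I*√239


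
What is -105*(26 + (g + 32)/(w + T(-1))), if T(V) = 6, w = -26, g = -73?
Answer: -11781/4 ≈ -2945.3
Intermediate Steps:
-105*(26 + (g + 32)/(w + T(-1))) = -105*(26 + (-73 + 32)/(-26 + 6)) = -105*(26 - 41/(-20)) = -105*(26 - 41*(-1/20)) = -105*(26 + 41/20) = -105*561/20 = -11781/4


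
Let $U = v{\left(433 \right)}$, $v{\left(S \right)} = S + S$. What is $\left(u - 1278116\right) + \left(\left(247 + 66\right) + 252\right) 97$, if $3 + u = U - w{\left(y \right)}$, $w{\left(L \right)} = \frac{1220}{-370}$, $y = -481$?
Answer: $- \frac{45230454}{37} \approx -1.2224 \cdot 10^{6}$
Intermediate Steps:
$v{\left(S \right)} = 2 S$
$U = 866$ ($U = 2 \cdot 433 = 866$)
$w{\left(L \right)} = - \frac{122}{37}$ ($w{\left(L \right)} = 1220 \left(- \frac{1}{370}\right) = - \frac{122}{37}$)
$u = \frac{32053}{37}$ ($u = -3 + \left(866 - - \frac{122}{37}\right) = -3 + \left(866 + \frac{122}{37}\right) = -3 + \frac{32164}{37} = \frac{32053}{37} \approx 866.3$)
$\left(u - 1278116\right) + \left(\left(247 + 66\right) + 252\right) 97 = \left(\frac{32053}{37} - 1278116\right) + \left(\left(247 + 66\right) + 252\right) 97 = \left(\frac{32053}{37} - 1278116\right) + \left(313 + 252\right) 97 = - \frac{47258239}{37} + 565 \cdot 97 = - \frac{47258239}{37} + 54805 = - \frac{45230454}{37}$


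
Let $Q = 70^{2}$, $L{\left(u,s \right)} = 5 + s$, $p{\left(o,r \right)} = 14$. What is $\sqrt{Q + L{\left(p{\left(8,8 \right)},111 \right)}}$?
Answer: $2 \sqrt{1254} \approx 70.824$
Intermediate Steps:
$Q = 4900$
$\sqrt{Q + L{\left(p{\left(8,8 \right)},111 \right)}} = \sqrt{4900 + \left(5 + 111\right)} = \sqrt{4900 + 116} = \sqrt{5016} = 2 \sqrt{1254}$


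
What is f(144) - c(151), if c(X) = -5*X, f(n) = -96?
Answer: 659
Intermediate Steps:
f(144) - c(151) = -96 - (-5)*151 = -96 - 1*(-755) = -96 + 755 = 659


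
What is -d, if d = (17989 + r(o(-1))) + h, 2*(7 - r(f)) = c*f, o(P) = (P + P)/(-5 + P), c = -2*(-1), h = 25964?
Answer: -131879/3 ≈ -43960.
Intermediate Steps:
c = 2
o(P) = 2*P/(-5 + P) (o(P) = (2*P)/(-5 + P) = 2*P/(-5 + P))
r(f) = 7 - f
d = 131879/3 (d = (17989 + (7 - 2*(-1)/(-5 - 1))) + 25964 = (17989 + (7 - 2*(-1)/(-6))) + 25964 = (17989 + (7 - 2*(-1)*(-1)/6)) + 25964 = (17989 + (7 - 1*⅓)) + 25964 = (17989 + (7 - ⅓)) + 25964 = (17989 + 20/3) + 25964 = 53987/3 + 25964 = 131879/3 ≈ 43960.)
-d = -1*131879/3 = -131879/3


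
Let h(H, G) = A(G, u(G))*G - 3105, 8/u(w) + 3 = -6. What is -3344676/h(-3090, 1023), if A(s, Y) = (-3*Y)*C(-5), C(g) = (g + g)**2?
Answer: -3344676/269695 ≈ -12.402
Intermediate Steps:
C(g) = 4*g**2 (C(g) = (2*g)**2 = 4*g**2)
u(w) = -8/9 (u(w) = 8/(-3 - 6) = 8/(-9) = 8*(-1/9) = -8/9)
A(s, Y) = -300*Y (A(s, Y) = (-3*Y)*(4*(-5)**2) = (-3*Y)*(4*25) = -3*Y*100 = -300*Y)
h(H, G) = -3105 + 800*G/3 (h(H, G) = (-300*(-8/9))*G - 3105 = 800*G/3 - 3105 = -3105 + 800*G/3)
-3344676/h(-3090, 1023) = -3344676/(-3105 + (800/3)*1023) = -3344676/(-3105 + 272800) = -3344676/269695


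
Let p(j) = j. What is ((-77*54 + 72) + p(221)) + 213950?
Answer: 210085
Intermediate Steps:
((-77*54 + 72) + p(221)) + 213950 = ((-77*54 + 72) + 221) + 213950 = ((-4158 + 72) + 221) + 213950 = (-4086 + 221) + 213950 = -3865 + 213950 = 210085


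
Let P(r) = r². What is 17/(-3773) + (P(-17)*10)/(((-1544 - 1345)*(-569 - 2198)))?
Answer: -124991701/30160845099 ≈ -0.0041442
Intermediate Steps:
17/(-3773) + (P(-17)*10)/(((-1544 - 1345)*(-569 - 2198))) = 17/(-3773) + ((-17)²*10)/(((-1544 - 1345)*(-569 - 2198))) = 17*(-1/3773) + (289*10)/((-2889*(-2767))) = -17/3773 + 2890/7993863 = -124991701/30160845099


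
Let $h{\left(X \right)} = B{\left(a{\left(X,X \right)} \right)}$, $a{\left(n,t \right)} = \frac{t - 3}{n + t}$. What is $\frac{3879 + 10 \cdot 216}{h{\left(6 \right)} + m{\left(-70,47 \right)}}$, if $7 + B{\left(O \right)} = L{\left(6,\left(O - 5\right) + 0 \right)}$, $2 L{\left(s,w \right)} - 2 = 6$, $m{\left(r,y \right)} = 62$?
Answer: $\frac{6039}{59} \approx 102.36$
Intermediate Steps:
$a{\left(n,t \right)} = \frac{-3 + t}{n + t}$
$L{\left(s,w \right)} = 4$ ($L{\left(s,w \right)} = 1 + \frac{1}{2} \cdot 6 = 1 + 3 = 4$)
$B{\left(O \right)} = -3$ ($B{\left(O \right)} = -7 + 4 = -3$)
$h{\left(X \right)} = -3$
$\frac{3879 + 10 \cdot 216}{h{\left(6 \right)} + m{\left(-70,47 \right)}} = \frac{3879 + 10 \cdot 216}{-3 + 62} = \frac{3879 + 2160}{59} = 6039 \cdot \frac{1}{59} = \frac{6039}{59}$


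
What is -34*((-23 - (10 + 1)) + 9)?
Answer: 850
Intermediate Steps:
-34*((-23 - (10 + 1)) + 9) = -34*((-23 - 1*11) + 9) = -34*((-23 - 11) + 9) = -34*(-34 + 9) = -34*(-25) = 850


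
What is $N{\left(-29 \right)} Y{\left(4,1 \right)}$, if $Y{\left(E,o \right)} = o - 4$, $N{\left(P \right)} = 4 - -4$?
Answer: $-24$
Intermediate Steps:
$N{\left(P \right)} = 8$ ($N{\left(P \right)} = 4 + 4 = 8$)
$Y{\left(E,o \right)} = -4 + o$
$N{\left(-29 \right)} Y{\left(4,1 \right)} = 8 \left(-4 + 1\right) = 8 \left(-3\right) = -24$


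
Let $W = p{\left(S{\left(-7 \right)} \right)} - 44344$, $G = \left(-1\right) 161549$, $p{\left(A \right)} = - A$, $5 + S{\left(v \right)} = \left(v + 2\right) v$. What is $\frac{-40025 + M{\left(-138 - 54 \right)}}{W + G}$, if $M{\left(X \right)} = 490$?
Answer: $\frac{39535}{205923} \approx 0.19199$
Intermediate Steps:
$S{\left(v \right)} = -5 + v \left(2 + v\right)$ ($S{\left(v \right)} = -5 + \left(v + 2\right) v = -5 + \left(2 + v\right) v = -5 + v \left(2 + v\right)$)
$G = -161549$
$W = -44374$ ($W = - (-5 + \left(-7\right)^{2} + 2 \left(-7\right)) - 44344 = - (-5 + 49 - 14) - 44344 = \left(-1\right) 30 - 44344 = -30 - 44344 = -44374$)
$\frac{-40025 + M{\left(-138 - 54 \right)}}{W + G} = \frac{-40025 + 490}{-44374 - 161549} = - \frac{39535}{-205923} = \left(-39535\right) \left(- \frac{1}{205923}\right) = \frac{39535}{205923}$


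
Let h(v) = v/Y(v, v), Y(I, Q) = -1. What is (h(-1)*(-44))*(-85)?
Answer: 3740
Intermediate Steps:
h(v) = -v (h(v) = v/(-1) = v*(-1) = -v)
(h(-1)*(-44))*(-85) = (-1*(-1)*(-44))*(-85) = (1*(-44))*(-85) = -44*(-85) = 3740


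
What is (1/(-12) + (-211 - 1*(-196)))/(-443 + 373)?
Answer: 181/840 ≈ 0.21548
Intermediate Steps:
(1/(-12) + (-211 - 1*(-196)))/(-443 + 373) = (-1/12 + (-211 + 196))/(-70) = (-1/12 - 15)*(-1/70) = -181/12*(-1/70) = 181/840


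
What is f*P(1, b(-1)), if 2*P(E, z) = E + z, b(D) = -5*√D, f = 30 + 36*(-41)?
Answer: -723 + 3615*I ≈ -723.0 + 3615.0*I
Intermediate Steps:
f = -1446 (f = 30 - 1476 = -1446)
P(E, z) = E/2 + z/2 (P(E, z) = (E + z)/2 = E/2 + z/2)
f*P(1, b(-1)) = -1446*((½)*1 + (-5*I)/2) = -1446*(½ + (-5*I)/2) = -1446*(½ - 5*I/2) = -723 + 3615*I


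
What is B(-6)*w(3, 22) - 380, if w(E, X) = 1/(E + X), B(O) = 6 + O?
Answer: -380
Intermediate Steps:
B(-6)*w(3, 22) - 380 = (6 - 6)/(3 + 22) - 380 = 0/25 - 380 = 0*(1/25) - 380 = 0 - 380 = -380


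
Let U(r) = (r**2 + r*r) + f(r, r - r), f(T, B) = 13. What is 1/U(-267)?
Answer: 1/142591 ≈ 7.0131e-6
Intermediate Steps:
U(r) = 13 + 2*r**2 (U(r) = (r**2 + r*r) + 13 = (r**2 + r**2) + 13 = 2*r**2 + 13 = 13 + 2*r**2)
1/U(-267) = 1/(13 + 2*(-267)**2) = 1/(13 + 2*71289) = 1/(13 + 142578) = 1/142591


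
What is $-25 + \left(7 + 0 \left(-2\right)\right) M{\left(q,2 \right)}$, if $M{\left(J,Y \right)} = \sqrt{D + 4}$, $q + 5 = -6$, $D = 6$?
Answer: $-25 + 7 \sqrt{10} \approx -2.8641$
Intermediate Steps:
$q = -11$ ($q = -5 - 6 = -11$)
$M{\left(J,Y \right)} = \sqrt{10}$ ($M{\left(J,Y \right)} = \sqrt{6 + 4} = \sqrt{10}$)
$-25 + \left(7 + 0 \left(-2\right)\right) M{\left(q,2 \right)} = -25 + \left(7 + 0 \left(-2\right)\right) \sqrt{10} = -25 + \left(7 + 0\right) \sqrt{10} = -25 + 7 \sqrt{10}$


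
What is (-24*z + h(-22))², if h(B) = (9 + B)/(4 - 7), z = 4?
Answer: 75625/9 ≈ 8402.8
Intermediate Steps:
h(B) = -3 - B/3 (h(B) = (9 + B)/(-3) = (9 + B)*(-⅓) = -3 - B/3)
(-24*z + h(-22))² = (-24*4 + (-3 - ⅓*(-22)))² = (-96 + (-3 + 22/3))² = (-96 + 13/3)² = (-275/3)² = 75625/9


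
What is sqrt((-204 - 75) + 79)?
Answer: 10*I*sqrt(2) ≈ 14.142*I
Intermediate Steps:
sqrt((-204 - 75) + 79) = sqrt(-279 + 79) = sqrt(-200) = 10*I*sqrt(2)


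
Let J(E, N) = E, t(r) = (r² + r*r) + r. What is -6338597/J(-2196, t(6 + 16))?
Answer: 6338597/2196 ≈ 2886.4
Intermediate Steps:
t(r) = r + 2*r² (t(r) = (r² + r²) + r = 2*r² + r = r + 2*r²)
-6338597/J(-2196, t(6 + 16)) = -6338597/(-2196) = -6338597*(-1/2196) = 6338597/2196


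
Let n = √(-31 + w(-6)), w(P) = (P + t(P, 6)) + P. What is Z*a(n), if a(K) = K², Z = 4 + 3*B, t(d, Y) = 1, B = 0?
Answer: -168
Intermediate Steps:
w(P) = 1 + 2*P (w(P) = (P + 1) + P = (1 + P) + P = 1 + 2*P)
Z = 4 (Z = 4 + 3*0 = 4 + 0 = 4)
n = I*√42 (n = √(-31 + (1 + 2*(-6))) = √(-31 + (1 - 12)) = √(-31 - 11) = √(-42) = I*√42 ≈ 6.4807*I)
Z*a(n) = 4*(I*√42)² = 4*(-42) = -168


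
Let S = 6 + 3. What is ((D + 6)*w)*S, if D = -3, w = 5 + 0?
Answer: 135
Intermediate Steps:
w = 5
S = 9
((D + 6)*w)*S = ((-3 + 6)*5)*9 = (3*5)*9 = 15*9 = 135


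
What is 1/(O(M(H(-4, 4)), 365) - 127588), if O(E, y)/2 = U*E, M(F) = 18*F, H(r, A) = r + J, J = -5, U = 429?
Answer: -1/266584 ≈ -3.7512e-6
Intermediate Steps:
H(r, A) = -5 + r (H(r, A) = r - 5 = -5 + r)
O(E, y) = 858*E (O(E, y) = 2*(429*E) = 858*E)
1/(O(M(H(-4, 4)), 365) - 127588) = 1/(858*(18*(-5 - 4)) - 127588) = 1/(858*(18*(-9)) - 127588) = 1/(858*(-162) - 127588) = 1/(-138996 - 127588) = 1/(-266584) = -1/266584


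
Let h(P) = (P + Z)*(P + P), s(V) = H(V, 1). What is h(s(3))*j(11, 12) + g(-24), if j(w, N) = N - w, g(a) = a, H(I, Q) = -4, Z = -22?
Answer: 184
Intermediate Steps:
s(V) = -4
h(P) = 2*P*(-22 + P) (h(P) = (P - 22)*(P + P) = (-22 + P)*(2*P) = 2*P*(-22 + P))
h(s(3))*j(11, 12) + g(-24) = (2*(-4)*(-22 - 4))*(12 - 1*11) - 24 = (2*(-4)*(-26))*(12 - 11) - 24 = 208*1 - 24 = 208 - 24 = 184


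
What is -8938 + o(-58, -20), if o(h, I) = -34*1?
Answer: -8972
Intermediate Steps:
o(h, I) = -34
-8938 + o(-58, -20) = -8938 - 34 = -8972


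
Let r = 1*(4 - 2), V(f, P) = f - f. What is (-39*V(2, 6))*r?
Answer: 0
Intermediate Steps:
V(f, P) = 0
r = 2 (r = 1*2 = 2)
(-39*V(2, 6))*r = -39*0*2 = 0*2 = 0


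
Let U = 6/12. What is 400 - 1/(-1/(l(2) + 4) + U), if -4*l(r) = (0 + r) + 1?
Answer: 1974/5 ≈ 394.80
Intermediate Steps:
l(r) = -¼ - r/4 (l(r) = -((0 + r) + 1)/4 = -(r + 1)/4 = -(1 + r)/4 = -¼ - r/4)
U = ½ (U = 6*(1/12) = ½ ≈ 0.50000)
400 - 1/(-1/(l(2) + 4) + U) = 400 - 1/(-1/((-¼ - ¼*2) + 4) + ½) = 400 - 1/(-1/((-¼ - ½) + 4) + ½) = 400 - 1/(-1/(-¾ + 4) + ½) = 400 - 1/(-1/(13/4) + ½) = 400 - 1/((4/13)*(-1) + ½) = 400 - 1/(-4/13 + ½) = 400 - 1/5/26 = 400 - 1*26/5 = 400 - 26/5 = 1974/5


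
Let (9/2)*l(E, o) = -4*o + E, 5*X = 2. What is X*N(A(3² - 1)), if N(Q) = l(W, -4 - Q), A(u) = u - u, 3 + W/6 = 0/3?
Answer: -8/45 ≈ -0.17778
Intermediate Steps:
X = ⅖ (X = (⅕)*2 = ⅖ ≈ 0.40000)
W = -18 (W = -18 + 6*(0/3) = -18 + 6*(0*(⅓)) = -18 + 6*0 = -18 + 0 = -18)
A(u) = 0
l(E, o) = -8*o/9 + 2*E/9 (l(E, o) = 2*(-4*o + E)/9 = 2*(E - 4*o)/9 = -8*o/9 + 2*E/9)
N(Q) = -4/9 + 8*Q/9 (N(Q) = -8*(-4 - Q)/9 + (2/9)*(-18) = (32/9 + 8*Q/9) - 4 = -4/9 + 8*Q/9)
X*N(A(3² - 1)) = 2*(-4/9 + (8/9)*0)/5 = 2*(-4/9 + 0)/5 = (⅖)*(-4/9) = -8/45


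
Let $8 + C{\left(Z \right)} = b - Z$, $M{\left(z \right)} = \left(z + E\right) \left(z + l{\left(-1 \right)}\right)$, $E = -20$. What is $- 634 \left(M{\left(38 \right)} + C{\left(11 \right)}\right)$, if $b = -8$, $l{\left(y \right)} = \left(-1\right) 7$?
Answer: $-336654$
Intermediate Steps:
$l{\left(y \right)} = -7$
$M{\left(z \right)} = \left(-20 + z\right) \left(-7 + z\right)$ ($M{\left(z \right)} = \left(z - 20\right) \left(z - 7\right) = \left(-20 + z\right) \left(-7 + z\right)$)
$C{\left(Z \right)} = -16 - Z$ ($C{\left(Z \right)} = -8 - \left(8 + Z\right) = -16 - Z$)
$- 634 \left(M{\left(38 \right)} + C{\left(11 \right)}\right) = - 634 \left(\left(140 + 38^{2} - 1026\right) - 27\right) = - 634 \left(\left(140 + 1444 - 1026\right) - 27\right) = - 634 \left(558 - 27\right) = \left(-634\right) 531 = -336654$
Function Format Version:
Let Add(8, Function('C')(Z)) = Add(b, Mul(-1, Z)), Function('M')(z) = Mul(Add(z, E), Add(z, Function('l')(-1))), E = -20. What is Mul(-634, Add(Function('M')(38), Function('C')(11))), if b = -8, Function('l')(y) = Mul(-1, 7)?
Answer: -336654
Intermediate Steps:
Function('l')(y) = -7
Function('M')(z) = Mul(Add(-20, z), Add(-7, z)) (Function('M')(z) = Mul(Add(z, -20), Add(z, -7)) = Mul(Add(-20, z), Add(-7, z)))
Function('C')(Z) = Add(-16, Mul(-1, Z)) (Function('C')(Z) = Add(-8, Add(-8, Mul(-1, Z))) = Add(-16, Mul(-1, Z)))
Mul(-634, Add(Function('M')(38), Function('C')(11))) = Mul(-634, Add(Add(140, Pow(38, 2), Mul(-27, 38)), Add(-16, Mul(-1, 11)))) = Mul(-634, Add(Add(140, 1444, -1026), Add(-16, -11))) = Mul(-634, Add(558, -27)) = Mul(-634, 531) = -336654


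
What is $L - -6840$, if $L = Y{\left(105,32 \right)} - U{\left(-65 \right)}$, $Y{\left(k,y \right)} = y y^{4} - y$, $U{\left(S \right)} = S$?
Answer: $33561305$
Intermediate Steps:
$Y{\left(k,y \right)} = y^{5} - y$
$L = 33554465$ ($L = \left(32^{5} - 32\right) - -65 = \left(33554432 - 32\right) + 65 = 33554400 + 65 = 33554465$)
$L - -6840 = 33554465 - -6840 = 33554465 + 6840 = 33561305$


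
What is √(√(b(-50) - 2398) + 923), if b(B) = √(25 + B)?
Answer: √(923 + √(-2398 + 5*I)) ≈ 30.392 + 0.80562*I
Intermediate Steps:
√(√(b(-50) - 2398) + 923) = √(√(√(25 - 50) - 2398) + 923) = √(√(√(-25) - 2398) + 923) = √(√(5*I - 2398) + 923) = √(√(-2398 + 5*I) + 923) = √(923 + √(-2398 + 5*I))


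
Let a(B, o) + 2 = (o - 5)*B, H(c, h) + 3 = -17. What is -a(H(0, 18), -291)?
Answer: -5918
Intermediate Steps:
H(c, h) = -20 (H(c, h) = -3 - 17 = -20)
a(B, o) = -2 + B*(-5 + o) (a(B, o) = -2 + (o - 5)*B = -2 + (-5 + o)*B = -2 + B*(-5 + o))
-a(H(0, 18), -291) = -(-2 - 5*(-20) - 20*(-291)) = -(-2 + 100 + 5820) = -1*5918 = -5918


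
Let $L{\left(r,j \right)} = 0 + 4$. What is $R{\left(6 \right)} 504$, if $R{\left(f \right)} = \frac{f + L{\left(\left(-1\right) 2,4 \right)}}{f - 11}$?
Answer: $-1008$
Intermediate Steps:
$L{\left(r,j \right)} = 4$
$R{\left(f \right)} = \frac{4 + f}{-11 + f}$ ($R{\left(f \right)} = \frac{f + 4}{f - 11} = \frac{4 + f}{-11 + f}$)
$R{\left(6 \right)} 504 = \frac{4 + 6}{-11 + 6} \cdot 504 = \frac{1}{-5} \cdot 10 \cdot 504 = \left(- \frac{1}{5}\right) 10 \cdot 504 = \left(-2\right) 504 = -1008$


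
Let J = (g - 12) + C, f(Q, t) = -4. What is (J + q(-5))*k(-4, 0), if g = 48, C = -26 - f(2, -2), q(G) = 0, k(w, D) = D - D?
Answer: 0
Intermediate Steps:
k(w, D) = 0
C = -22 (C = -26 - 1*(-4) = -26 + 4 = -22)
J = 14 (J = (48 - 12) - 22 = 36 - 22 = 14)
(J + q(-5))*k(-4, 0) = (14 + 0)*0 = 14*0 = 0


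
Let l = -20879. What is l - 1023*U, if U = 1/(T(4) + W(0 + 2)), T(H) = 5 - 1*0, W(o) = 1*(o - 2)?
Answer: -105418/5 ≈ -21084.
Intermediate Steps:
W(o) = -2 + o (W(o) = 1*(-2 + o) = -2 + o)
T(H) = 5 (T(H) = 5 + 0 = 5)
U = ⅕ (U = 1/(5 + (-2 + (0 + 2))) = 1/(5 + (-2 + 2)) = 1/(5 + 0) = 1/5 = ⅕ ≈ 0.20000)
l - 1023*U = -20879 - 1023/5 = -105418/5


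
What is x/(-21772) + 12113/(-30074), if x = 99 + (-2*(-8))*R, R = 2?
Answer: -133831965/327385564 ≈ -0.40879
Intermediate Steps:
x = 131 (x = 99 - 2*(-8)*2 = 99 + 16*2 = 99 + 32 = 131)
x/(-21772) + 12113/(-30074) = 131/(-21772) + 12113/(-30074) = 131*(-1/21772) + 12113*(-1/30074) = -131/21772 - 12113/30074 = -133831965/327385564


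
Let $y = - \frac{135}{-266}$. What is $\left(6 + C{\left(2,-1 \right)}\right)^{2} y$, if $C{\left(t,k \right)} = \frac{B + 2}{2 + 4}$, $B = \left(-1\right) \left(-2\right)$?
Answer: $\frac{3000}{133} \approx 22.556$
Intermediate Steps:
$B = 2$
$C{\left(t,k \right)} = \frac{2}{3}$ ($C{\left(t,k \right)} = \frac{2 + 2}{2 + 4} = \frac{4}{6} = 4 \cdot \frac{1}{6} = \frac{2}{3}$)
$y = \frac{135}{266}$ ($y = \left(-135\right) \left(- \frac{1}{266}\right) = \frac{135}{266} \approx 0.50752$)
$\left(6 + C{\left(2,-1 \right)}\right)^{2} y = \left(6 + \frac{2}{3}\right)^{2} \cdot \frac{135}{266} = \left(\frac{20}{3}\right)^{2} \cdot \frac{135}{266} = \frac{400}{9} \cdot \frac{135}{266} = \frac{3000}{133}$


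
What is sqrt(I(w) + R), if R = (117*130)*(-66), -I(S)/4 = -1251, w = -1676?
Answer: 6*I*sqrt(27746) ≈ 999.43*I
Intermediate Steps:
I(S) = 5004 (I(S) = -4*(-1251) = 5004)
R = -1003860 (R = 15210*(-66) = -1003860)
sqrt(I(w) + R) = sqrt(5004 - 1003860) = sqrt(-998856) = 6*I*sqrt(27746)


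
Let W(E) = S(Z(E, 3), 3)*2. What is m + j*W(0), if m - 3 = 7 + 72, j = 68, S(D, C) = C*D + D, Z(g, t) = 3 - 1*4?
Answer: -462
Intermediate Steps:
Z(g, t) = -1 (Z(g, t) = 3 - 4 = -1)
S(D, C) = D + C*D
W(E) = -8 (W(E) = -(1 + 3)*2 = -1*4*2 = -4*2 = -8)
m = 82 (m = 3 + (7 + 72) = 3 + 79 = 82)
m + j*W(0) = 82 + 68*(-8) = 82 - 544 = -462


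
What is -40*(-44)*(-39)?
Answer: -68640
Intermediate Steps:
-40*(-44)*(-39) = 1760*(-39) = -68640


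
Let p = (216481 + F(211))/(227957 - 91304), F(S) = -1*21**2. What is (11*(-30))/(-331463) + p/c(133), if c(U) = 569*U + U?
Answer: 2884544102/2837888665479 ≈ 0.0010164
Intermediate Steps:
c(U) = 570*U
F(S) = -441 (F(S) = -1*441 = -441)
p = 19640/12423 (p = (216481 - 441)/(227957 - 91304) = 216040/136653 = 216040*(1/136653) = 19640/12423 ≈ 1.5809)
(11*(-30))/(-331463) + p/c(133) = (11*(-30))/(-331463) + 19640/(12423*((570*133))) = -330*(-1/331463) + (19640/12423)/75810 = 30/30133 + (19640/12423)*(1/75810) = 30/30133 + 1964/94178763 = 2884544102/2837888665479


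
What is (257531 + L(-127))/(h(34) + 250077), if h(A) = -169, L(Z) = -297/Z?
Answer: 16353367/15869158 ≈ 1.0305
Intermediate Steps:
(257531 + L(-127))/(h(34) + 250077) = (257531 - 297/(-127))/(-169 + 250077) = (257531 - 297*(-1/127))/249908 = (257531 + 297/127)*(1/249908) = (32706734/127)*(1/249908) = 16353367/15869158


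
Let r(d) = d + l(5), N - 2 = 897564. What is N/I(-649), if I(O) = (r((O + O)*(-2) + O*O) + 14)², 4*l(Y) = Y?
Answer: 14361056/2873869172001 ≈ 4.9971e-6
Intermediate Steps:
N = 897566 (N = 2 + 897564 = 897566)
l(Y) = Y/4
r(d) = 5/4 + d (r(d) = d + (¼)*5 = d + 5/4 = 5/4 + d)
I(O) = (61/4 + O² - 4*O)² (I(O) = ((5/4 + ((O + O)*(-2) + O*O)) + 14)² = ((5/4 + ((2*O)*(-2) + O²)) + 14)² = ((5/4 + (-4*O + O²)) + 14)² = ((5/4 + (O² - 4*O)) + 14)² = ((5/4 + O² - 4*O) + 14)² = (61/4 + O² - 4*O)²)
N/I(-649) = 897566/(((61 + 4*(-649)*(-4 - 649))²/16)) = 897566/(((61 + 4*(-649)*(-653))²/16)) = 897566/(((61 + 1695188)²/16)) = 897566/(((1/16)*1695249²)) = 897566/(((1/16)*2873869172001)) = 897566/(2873869172001/16) = 897566*(16/2873869172001) = 14361056/2873869172001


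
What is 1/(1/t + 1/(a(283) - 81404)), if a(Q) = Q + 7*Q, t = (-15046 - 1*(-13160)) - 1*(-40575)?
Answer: 3061847460/40451 ≈ 75693.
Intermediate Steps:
t = 38689 (t = (-15046 + 13160) + 40575 = -1886 + 40575 = 38689)
a(Q) = 8*Q
1/(1/t + 1/(a(283) - 81404)) = 1/(1/38689 + 1/(8*283 - 81404)) = 1/(1/38689 + 1/(2264 - 81404)) = 1/(1/38689 + 1/(-79140)) = 1/(1/38689 - 1/79140) = 1/(40451/3061847460) = 3061847460/40451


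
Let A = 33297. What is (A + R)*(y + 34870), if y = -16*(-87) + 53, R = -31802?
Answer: 54290925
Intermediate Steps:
y = 1445 (y = 1392 + 53 = 1445)
(A + R)*(y + 34870) = (33297 - 31802)*(1445 + 34870) = 1495*36315 = 54290925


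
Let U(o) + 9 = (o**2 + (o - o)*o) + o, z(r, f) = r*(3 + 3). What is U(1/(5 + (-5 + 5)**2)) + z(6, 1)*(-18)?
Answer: -16419/25 ≈ -656.76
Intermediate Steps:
z(r, f) = 6*r (z(r, f) = r*6 = 6*r)
U(o) = -9 + o + o**2 (U(o) = -9 + ((o**2 + (o - o)*o) + o) = -9 + ((o**2 + 0*o) + o) = -9 + ((o**2 + 0) + o) = -9 + (o**2 + o) = -9 + (o + o**2) = -9 + o + o**2)
U(1/(5 + (-5 + 5)**2)) + z(6, 1)*(-18) = (-9 + 1/(5 + (-5 + 5)**2) + (1/(5 + (-5 + 5)**2))**2) + (6*6)*(-18) = (-9 + 1/(5 + 0**2) + (1/(5 + 0**2))**2) + 36*(-18) = (-9 + 1/(5 + 0) + (1/(5 + 0))**2) - 648 = (-9 + 1/5 + (1/5)**2) - 648 = (-9 + 1/5 + 1/25) - 648 = -219/25 - 648 = -16419/25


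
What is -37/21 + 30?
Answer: 593/21 ≈ 28.238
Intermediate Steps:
-37/21 + 30 = 593/21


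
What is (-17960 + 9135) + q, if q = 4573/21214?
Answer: -187208977/21214 ≈ -8824.8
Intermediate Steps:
q = 4573/21214 (q = 4573*(1/21214) = 4573/21214 ≈ 0.21557)
(-17960 + 9135) + q = (-17960 + 9135) + 4573/21214 = -8825 + 4573/21214 = -187208977/21214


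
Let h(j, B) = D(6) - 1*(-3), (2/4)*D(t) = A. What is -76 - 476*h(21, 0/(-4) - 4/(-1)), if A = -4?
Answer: 2304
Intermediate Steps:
D(t) = -8 (D(t) = 2*(-4) = -8)
h(j, B) = -5 (h(j, B) = -8 - 1*(-3) = -8 + 3 = -5)
-76 - 476*h(21, 0/(-4) - 4/(-1)) = -76 - 476*(-5) = -76 + 2380 = 2304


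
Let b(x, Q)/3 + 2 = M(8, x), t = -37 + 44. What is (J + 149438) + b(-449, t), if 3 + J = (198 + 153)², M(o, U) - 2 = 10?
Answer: 272666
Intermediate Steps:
M(o, U) = 12 (M(o, U) = 2 + 10 = 12)
t = 7
J = 123198 (J = -3 + (198 + 153)² = -3 + 351² = -3 + 123201 = 123198)
b(x, Q) = 30 (b(x, Q) = -6 + 3*12 = -6 + 36 = 30)
(J + 149438) + b(-449, t) = (123198 + 149438) + 30 = 272636 + 30 = 272666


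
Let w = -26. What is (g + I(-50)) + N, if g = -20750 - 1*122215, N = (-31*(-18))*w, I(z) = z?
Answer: -157523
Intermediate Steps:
N = -14508 (N = -31*(-18)*(-26) = 558*(-26) = -14508)
g = -142965 (g = -20750 - 122215 = -142965)
(g + I(-50)) + N = (-142965 - 50) - 14508 = -143015 - 14508 = -157523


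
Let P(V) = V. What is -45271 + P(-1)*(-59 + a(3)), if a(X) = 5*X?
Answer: -45227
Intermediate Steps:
-45271 + P(-1)*(-59 + a(3)) = -45271 - (-59 + 5*3) = -45271 - (-59 + 15) = -45271 - 1*(-44) = -45271 + 44 = -45227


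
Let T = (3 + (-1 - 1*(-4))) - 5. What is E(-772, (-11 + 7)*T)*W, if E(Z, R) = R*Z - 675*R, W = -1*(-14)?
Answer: 81032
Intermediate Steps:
T = 1 (T = (3 + (-1 + 4)) - 5 = (3 + 3) - 5 = 6 - 5 = 1)
W = 14
E(Z, R) = -675*R + R*Z
E(-772, (-11 + 7)*T)*W = (((-11 + 7)*1)*(-675 - 772))*14 = (-4*1*(-1447))*14 = -4*(-1447)*14 = 5788*14 = 81032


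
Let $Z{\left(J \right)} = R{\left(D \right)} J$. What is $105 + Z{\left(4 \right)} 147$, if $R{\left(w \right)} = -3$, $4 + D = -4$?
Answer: $-1659$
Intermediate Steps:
$D = -8$ ($D = -4 - 4 = -8$)
$Z{\left(J \right)} = - 3 J$
$105 + Z{\left(4 \right)} 147 = 105 + \left(-3\right) 4 \cdot 147 = 105 - 1764 = -1659$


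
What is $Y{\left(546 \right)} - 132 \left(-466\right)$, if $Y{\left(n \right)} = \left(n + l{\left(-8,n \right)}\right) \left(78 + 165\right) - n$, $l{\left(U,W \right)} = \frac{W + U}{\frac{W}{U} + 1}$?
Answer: $191700$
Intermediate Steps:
$l{\left(U,W \right)} = \frac{U + W}{1 + \frac{W}{U}}$
$Y{\left(n \right)} = -1944 + 242 n$ ($Y{\left(n \right)} = \left(n - 8\right) \left(78 + 165\right) - n = \left(-8 + n\right) 243 - n = \left(-1944 + 243 n\right) - n = -1944 + 242 n$)
$Y{\left(546 \right)} - 132 \left(-466\right) = \left(-1944 + 242 \cdot 546\right) - 132 \left(-466\right) = \left(-1944 + 132132\right) - -61512 = 130188 + 61512 = 191700$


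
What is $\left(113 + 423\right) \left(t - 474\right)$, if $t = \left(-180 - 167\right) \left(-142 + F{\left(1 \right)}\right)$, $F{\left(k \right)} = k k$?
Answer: $25970808$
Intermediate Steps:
$F{\left(k \right)} = k^{2}$
$t = 48927$ ($t = \left(-180 - 167\right) \left(-142 + 1^{2}\right) = - 347 \left(-142 + 1\right) = \left(-347\right) \left(-141\right) = 48927$)
$\left(113 + 423\right) \left(t - 474\right) = \left(113 + 423\right) \left(48927 - 474\right) = 536 \cdot 48453 = 25970808$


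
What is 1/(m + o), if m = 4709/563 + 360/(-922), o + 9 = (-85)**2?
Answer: 259543/1874931797 ≈ 0.00013843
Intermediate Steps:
o = 7216 (o = -9 + (-85)**2 = -9 + 7225 = 7216)
m = 2069509/259543 (m = 4709*(1/563) + 360*(-1/922) = 4709/563 - 180/461 = 2069509/259543 ≈ 7.9737)
1/(m + o) = 1/(2069509/259543 + 7216) = 1/(1874931797/259543) = 259543/1874931797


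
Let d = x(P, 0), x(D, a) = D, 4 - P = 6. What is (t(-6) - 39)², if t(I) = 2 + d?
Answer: 1521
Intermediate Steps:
P = -2 (P = 4 - 1*6 = 4 - 6 = -2)
d = -2
t(I) = 0 (t(I) = 2 - 2 = 0)
(t(-6) - 39)² = (0 - 39)² = (-39)² = 1521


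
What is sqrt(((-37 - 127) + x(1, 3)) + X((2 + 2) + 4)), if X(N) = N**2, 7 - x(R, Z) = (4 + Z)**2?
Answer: I*sqrt(142) ≈ 11.916*I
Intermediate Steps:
x(R, Z) = 7 - (4 + Z)**2
sqrt(((-37 - 127) + x(1, 3)) + X((2 + 2) + 4)) = sqrt(((-37 - 127) + (7 - (4 + 3)**2)) + ((2 + 2) + 4)**2) = sqrt((-164 + (7 - 1*7**2)) + (4 + 4)**2) = sqrt((-164 + (7 - 1*49)) + 8**2) = sqrt((-164 + (7 - 49)) + 64) = sqrt((-164 - 42) + 64) = sqrt(-206 + 64) = sqrt(-142) = I*sqrt(142)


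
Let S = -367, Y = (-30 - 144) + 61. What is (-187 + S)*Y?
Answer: 62602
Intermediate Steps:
Y = -113 (Y = -174 + 61 = -113)
(-187 + S)*Y = (-187 - 367)*(-113) = -554*(-113) = 62602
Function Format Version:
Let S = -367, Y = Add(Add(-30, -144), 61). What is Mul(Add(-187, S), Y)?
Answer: 62602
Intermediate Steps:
Y = -113 (Y = Add(-174, 61) = -113)
Mul(Add(-187, S), Y) = Mul(Add(-187, -367), -113) = Mul(-554, -113) = 62602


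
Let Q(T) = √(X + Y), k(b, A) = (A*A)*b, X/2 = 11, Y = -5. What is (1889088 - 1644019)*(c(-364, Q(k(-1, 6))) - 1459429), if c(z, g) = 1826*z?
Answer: -520549347417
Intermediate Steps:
X = 22 (X = 2*11 = 22)
k(b, A) = b*A² (k(b, A) = A²*b = b*A²)
Q(T) = √17 (Q(T) = √(22 - 5) = √17)
(1889088 - 1644019)*(c(-364, Q(k(-1, 6))) - 1459429) = (1889088 - 1644019)*(1826*(-364) - 1459429) = 245069*(-664664 - 1459429) = 245069*(-2124093) = -520549347417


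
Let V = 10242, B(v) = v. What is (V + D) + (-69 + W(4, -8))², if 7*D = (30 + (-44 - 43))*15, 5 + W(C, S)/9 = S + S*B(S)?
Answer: 1135539/7 ≈ 1.6222e+5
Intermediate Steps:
W(C, S) = -45 + 9*S + 9*S² (W(C, S) = -45 + 9*(S + S*S) = -45 + 9*(S + S²) = -45 + (9*S + 9*S²) = -45 + 9*S + 9*S²)
D = -855/7 (D = ((30 + (-44 - 43))*15)/7 = ((30 - 87)*15)/7 = (-57*15)/7 = (⅐)*(-855) = -855/7 ≈ -122.14)
(V + D) + (-69 + W(4, -8))² = (10242 - 855/7) + (-69 + (-45 + 9*(-8) + 9*(-8)²))² = 70839/7 + (-69 + (-45 - 72 + 9*64))² = 70839/7 + (-69 + (-45 - 72 + 576))² = 70839/7 + (-69 + 459)² = 70839/7 + 390² = 70839/7 + 152100 = 1135539/7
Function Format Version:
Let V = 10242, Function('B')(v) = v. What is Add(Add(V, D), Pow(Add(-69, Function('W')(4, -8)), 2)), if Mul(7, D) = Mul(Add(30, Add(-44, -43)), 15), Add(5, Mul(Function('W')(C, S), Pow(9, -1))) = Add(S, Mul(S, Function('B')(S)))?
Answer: Rational(1135539, 7) ≈ 1.6222e+5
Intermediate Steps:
Function('W')(C, S) = Add(-45, Mul(9, S), Mul(9, Pow(S, 2))) (Function('W')(C, S) = Add(-45, Mul(9, Add(S, Mul(S, S)))) = Add(-45, Mul(9, Add(S, Pow(S, 2)))) = Add(-45, Add(Mul(9, S), Mul(9, Pow(S, 2)))) = Add(-45, Mul(9, S), Mul(9, Pow(S, 2))))
D = Rational(-855, 7) (D = Mul(Rational(1, 7), Mul(Add(30, Add(-44, -43)), 15)) = Mul(Rational(1, 7), Mul(Add(30, -87), 15)) = Mul(Rational(1, 7), Mul(-57, 15)) = Mul(Rational(1, 7), -855) = Rational(-855, 7) ≈ -122.14)
Add(Add(V, D), Pow(Add(-69, Function('W')(4, -8)), 2)) = Add(Add(10242, Rational(-855, 7)), Pow(Add(-69, Add(-45, Mul(9, -8), Mul(9, Pow(-8, 2)))), 2)) = Add(Rational(70839, 7), Pow(Add(-69, Add(-45, -72, Mul(9, 64))), 2)) = Add(Rational(70839, 7), Pow(Add(-69, Add(-45, -72, 576)), 2)) = Add(Rational(70839, 7), Pow(Add(-69, 459), 2)) = Add(Rational(70839, 7), Pow(390, 2)) = Add(Rational(70839, 7), 152100) = Rational(1135539, 7)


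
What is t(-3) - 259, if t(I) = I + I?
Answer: -265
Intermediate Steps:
t(I) = 2*I
t(-3) - 259 = 2*(-3) - 259 = -6 - 259 = -265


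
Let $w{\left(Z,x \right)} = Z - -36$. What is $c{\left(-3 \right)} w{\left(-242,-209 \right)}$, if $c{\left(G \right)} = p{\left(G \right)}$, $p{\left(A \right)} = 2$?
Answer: $-412$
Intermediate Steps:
$c{\left(G \right)} = 2$
$w{\left(Z,x \right)} = 36 + Z$ ($w{\left(Z,x \right)} = Z + 36 = 36 + Z$)
$c{\left(-3 \right)} w{\left(-242,-209 \right)} = 2 \left(36 - 242\right) = 2 \left(-206\right) = -412$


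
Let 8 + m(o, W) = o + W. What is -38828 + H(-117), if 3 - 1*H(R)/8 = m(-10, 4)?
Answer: -38692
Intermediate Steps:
m(o, W) = -8 + W + o (m(o, W) = -8 + (o + W) = -8 + (W + o) = -8 + W + o)
H(R) = 136 (H(R) = 24 - 8*(-8 + 4 - 10) = 24 - 8*(-14) = 24 + 112 = 136)
-38828 + H(-117) = -38828 + 136 = -38692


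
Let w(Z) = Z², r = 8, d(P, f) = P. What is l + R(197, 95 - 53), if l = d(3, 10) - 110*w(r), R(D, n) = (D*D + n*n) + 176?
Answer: 33712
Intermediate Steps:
R(D, n) = 176 + D² + n² (R(D, n) = (D² + n²) + 176 = 176 + D² + n²)
l = -7037 (l = 3 - 110*8² = 3 - 110*64 = 3 - 7040 = -7037)
l + R(197, 95 - 53) = -7037 + (176 + 197² + (95 - 53)²) = -7037 + (176 + 38809 + 42²) = -7037 + (176 + 38809 + 1764) = -7037 + 40749 = 33712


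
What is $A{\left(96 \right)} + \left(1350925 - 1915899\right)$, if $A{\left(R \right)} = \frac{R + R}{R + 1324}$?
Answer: $- \frac{200565722}{355} \approx -5.6497 \cdot 10^{5}$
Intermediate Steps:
$A{\left(R \right)} = \frac{2 R}{1324 + R}$
$A{\left(96 \right)} + \left(1350925 - 1915899\right) = 2 \cdot 96 \frac{1}{1324 + 96} + \left(1350925 - 1915899\right) = 2 \cdot 96 \cdot \frac{1}{1420} - 564974 = \frac{48}{355} - 564974 = - \frac{200565722}{355}$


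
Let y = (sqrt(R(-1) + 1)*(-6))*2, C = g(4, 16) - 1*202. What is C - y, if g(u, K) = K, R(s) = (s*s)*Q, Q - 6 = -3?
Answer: -162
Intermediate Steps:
Q = 3 (Q = 6 - 3 = 3)
R(s) = 3*s**2 (R(s) = (s*s)*3 = s**2*3 = 3*s**2)
C = -186 (C = 16 - 1*202 = 16 - 202 = -186)
y = -24 (y = (sqrt(3*(-1)**2 + 1)*(-6))*2 = (sqrt(3*1 + 1)*(-6))*2 = (sqrt(3 + 1)*(-6))*2 = (sqrt(4)*(-6))*2 = (2*(-6))*2 = -12*2 = -24)
C - y = -186 - 1*(-24) = -186 + 24 = -162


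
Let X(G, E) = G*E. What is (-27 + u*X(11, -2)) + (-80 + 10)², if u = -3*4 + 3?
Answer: 5071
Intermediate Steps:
u = -9 (u = -12 + 3 = -9)
X(G, E) = E*G
(-27 + u*X(11, -2)) + (-80 + 10)² = (-27 - (-18)*11) + (-80 + 10)² = (-27 - 9*(-22)) + (-70)² = (-27 + 198) + 4900 = 171 + 4900 = 5071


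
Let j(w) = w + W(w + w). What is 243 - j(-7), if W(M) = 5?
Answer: 245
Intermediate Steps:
j(w) = 5 + w (j(w) = w + 5 = 5 + w)
243 - j(-7) = 243 - (5 - 7) = 243 - 1*(-2) = 243 + 2 = 245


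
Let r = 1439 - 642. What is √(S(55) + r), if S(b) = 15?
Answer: 2*√203 ≈ 28.496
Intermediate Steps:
r = 797
√(S(55) + r) = √(15 + 797) = √812 = 2*√203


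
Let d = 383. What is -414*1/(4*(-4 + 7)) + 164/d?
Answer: -26099/766 ≈ -34.072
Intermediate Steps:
-414*1/(4*(-4 + 7)) + 164/d = -414*1/(4*(-4 + 7)) + 164/383 = -414/(4*3) + 164*(1/383) = -414/12 + 164/383 = -414*1/12 + 164/383 = -69/2 + 164/383 = -26099/766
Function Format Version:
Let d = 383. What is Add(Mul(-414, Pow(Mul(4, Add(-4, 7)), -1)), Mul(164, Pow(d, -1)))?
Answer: Rational(-26099, 766) ≈ -34.072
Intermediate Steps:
Add(Mul(-414, Pow(Mul(4, Add(-4, 7)), -1)), Mul(164, Pow(d, -1))) = Add(Mul(-414, Pow(Mul(4, Add(-4, 7)), -1)), Mul(164, Pow(383, -1))) = Add(Mul(-414, Pow(Mul(4, 3), -1)), Mul(164, Rational(1, 383))) = Add(Mul(-414, Pow(12, -1)), Rational(164, 383)) = Add(Mul(-414, Rational(1, 12)), Rational(164, 383)) = Add(Rational(-69, 2), Rational(164, 383)) = Rational(-26099, 766)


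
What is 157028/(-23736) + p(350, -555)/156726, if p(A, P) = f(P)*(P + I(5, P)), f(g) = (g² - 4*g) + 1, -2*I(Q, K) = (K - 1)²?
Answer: -47597926497259/155002014 ≈ -3.0708e+5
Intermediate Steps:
I(Q, K) = -(-1 + K)²/2 (I(Q, K) = -(K - 1)²/2 = -(-1 + K)²/2)
f(g) = 1 + g² - 4*g
p(A, P) = (P - (-1 + P)²/2)*(1 + P² - 4*P) (p(A, P) = (1 + P² - 4*P)*(P - (-1 + P)²/2) = (P - (-1 + P)²/2)*(1 + P² - 4*P))
157028/(-23736) + p(350, -555)/156726 = 157028/(-23736) + ((-(-1 - 555)² + 2*(-555))*(1 + (-555)² - 4*(-555))/2)/156726 = 157028*(-1/23736) + ((-1*(-556)² - 1110)*(1 + 308025 + 2220)/2)*(1/156726) = -39257/5934 + ((½)*(-1*309136 - 1110)*310246)*(1/156726) = -39257/5934 + ((½)*(-309136 - 1110)*310246)*(1/156726) = -39257/5934 + ((½)*(-310246)*310246)*(1/156726) = -39257/5934 - 48126290258*1/156726 = -39257/5934 - 24063145129/78363 = -47597926497259/155002014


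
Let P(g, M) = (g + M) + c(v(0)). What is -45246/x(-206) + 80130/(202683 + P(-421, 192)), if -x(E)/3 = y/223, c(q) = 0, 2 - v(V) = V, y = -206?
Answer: -170223549266/10426381 ≈ -16326.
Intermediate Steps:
v(V) = 2 - V
P(g, M) = M + g (P(g, M) = (g + M) + 0 = (M + g) + 0 = M + g)
x(E) = 618/223 (x(E) = -(-618)/223 = -3*(-206/223) = 618/223)
-45246/x(-206) + 80130/(202683 + P(-421, 192)) = -45246/618/223 + 80130/(202683 + (192 - 421)) = -45246*223/618 + 80130/(202683 - 229) = -1681643/103 + 80130/202454 = -1681643/103 + 80130*(1/202454) = -1681643/103 + 40065/101227 = -170223549266/10426381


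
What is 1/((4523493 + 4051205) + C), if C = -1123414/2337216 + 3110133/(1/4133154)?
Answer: 1168608/15022066955513979733 ≈ 7.7793e-14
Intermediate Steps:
C = 15022056935053299349/1168608 (C = -1123414*1/2337216 + 3110133/(1/4133154) = -561707/1168608 + 3110133*4133154 = -561707/1168608 + 12854658649482 = 15022056935053299349/1168608 ≈ 1.2855e+13)
1/((4523493 + 4051205) + C) = 1/((4523493 + 4051205) + 15022056935053299349/1168608) = 1/(8574698 + 15022056935053299349/1168608) = 1/(15022066955513979733/1168608) = 1168608/15022066955513979733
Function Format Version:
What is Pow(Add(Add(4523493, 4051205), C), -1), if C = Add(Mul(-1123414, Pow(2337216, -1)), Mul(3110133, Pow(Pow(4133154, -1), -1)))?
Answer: Rational(1168608, 15022066955513979733) ≈ 7.7793e-14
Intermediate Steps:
C = Rational(15022056935053299349, 1168608) (C = Add(Mul(-1123414, Rational(1, 2337216)), Mul(3110133, Pow(Rational(1, 4133154), -1))) = Add(Rational(-561707, 1168608), Mul(3110133, 4133154)) = Add(Rational(-561707, 1168608), 12854658649482) = Rational(15022056935053299349, 1168608) ≈ 1.2855e+13)
Pow(Add(Add(4523493, 4051205), C), -1) = Pow(Add(Add(4523493, 4051205), Rational(15022056935053299349, 1168608)), -1) = Pow(Add(8574698, Rational(15022056935053299349, 1168608)), -1) = Pow(Rational(15022066955513979733, 1168608), -1) = Rational(1168608, 15022066955513979733)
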